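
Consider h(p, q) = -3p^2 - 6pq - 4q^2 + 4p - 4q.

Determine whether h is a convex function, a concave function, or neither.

h is quadratic, so its Hessian is the constant matrix H = [[-6, -6], [-6, -8]].
det(H) = 12, tr(H) = -14.
det(H) > 0 and tr(H) < 0, so H is negative definite everywhere: concave.

concave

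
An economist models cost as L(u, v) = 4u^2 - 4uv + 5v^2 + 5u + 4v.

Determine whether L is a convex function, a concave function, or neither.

convex

L is quadratic, so its Hessian is the constant matrix H = [[8, -4], [-4, 10]].
det(H) = 64, tr(H) = 18.
det(H) > 0 and tr(H) > 0, so H is positive definite everywhere: convex.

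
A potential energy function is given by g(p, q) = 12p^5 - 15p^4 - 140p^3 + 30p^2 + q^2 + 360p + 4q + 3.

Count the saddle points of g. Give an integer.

2

g separates as a function of p plus a function of q, so ∇g=0 decouples.
∂g/∂p = 60(p - 3)(p - 1)(p + 1)(p + 2) = 0 at p ∈ {-2, -1, 1, 3}; ∂g/∂q = 2(q + 2) = 0 at q ∈ {-2}.
The Hessian is diagonal: diag(g_pp, g_qq). Second derivatives: g_pp(-2)=-900, g_pp(-1)=480, g_pp(1)=-720, g_pp(3)=2400; g_qq(-2)=2.
Saddle points occur where the two diagonal entries have opposite signs: (-2, -2), (1, -2). Count: 2.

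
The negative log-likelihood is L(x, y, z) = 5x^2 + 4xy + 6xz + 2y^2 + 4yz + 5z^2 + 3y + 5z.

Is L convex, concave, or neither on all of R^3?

convex

L is quadratic, so its Hessian is the constant matrix H = [[10, 4, 6], [4, 4, 4], [6, 4, 10]].
Leading principal minors: 10, 24, 128.
All positive ⇒ H ≻ 0 ⇒ convex.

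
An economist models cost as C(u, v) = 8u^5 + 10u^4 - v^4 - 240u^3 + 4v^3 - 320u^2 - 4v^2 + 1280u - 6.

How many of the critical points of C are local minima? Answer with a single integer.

C separates as a function of u plus a function of v, so ∇C=0 decouples.
∂C/∂u = 40(u - 4)(u - 1)(u + 2)(u + 4) = 0 at u ∈ {-4, -2, 1, 4}; ∂C/∂v = -4v(v - 2)(v - 1) = 0 at v ∈ {0, 1, 2}.
The Hessian is diagonal: diag(C_uu, C_vv). Second derivatives: C_uu(-4)=-3200, C_uu(-2)=1440, C_uu(1)=-1800, C_uu(4)=5760; C_vv(0)=-8, C_vv(1)=4, C_vv(2)=-8.
Local minima occur where both diagonal entries positive: (-2, 1), (4, 1). Count: 2.

2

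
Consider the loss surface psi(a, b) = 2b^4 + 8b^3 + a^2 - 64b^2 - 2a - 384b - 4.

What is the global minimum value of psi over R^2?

-1541

psi(a,b) separates as P(a) + Q(b) − 4, so its minimum is min P + min Q − 4.
P'(a) = 2a - 2 vanishes at a ∈ {1}; Q'(b) = 8(b - 4)(b + 3)(b + 4) vanishes at b ∈ {-4, -3, 4}.
Local minima of P (where P''>0): P(1)=-1. Local minima of Q: Q(-4)=512, Q(4)=-1536.
So the global minimum of psi is P(1) + Q(4) − 4 = -1 − 1536 − 4 = -1541, attained at (1, 4).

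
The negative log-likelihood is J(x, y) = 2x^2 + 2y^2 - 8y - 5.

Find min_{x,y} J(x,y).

-13

J(x,y) separates as P(x) + Q(y) − 5, so its minimum is min P + min Q − 5.
P'(x) = 4x vanishes at x ∈ {0}; Q'(y) = 4y - 8 vanishes at y ∈ {2}.
Local minima of P (where P''>0): P(0)=0. Local minima of Q: Q(2)=-8.
So the global minimum of J is P(0) + Q(2) − 5 = 0 − 8 − 5 = -13, attained at (0, 2).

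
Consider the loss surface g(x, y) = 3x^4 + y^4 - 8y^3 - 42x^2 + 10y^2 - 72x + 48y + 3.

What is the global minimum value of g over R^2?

g(x,y) separates as P(x) + Q(y) + 3, so its minimum is min P + min Q + 3.
P'(x) = 12(x - 3)(x + 1)(x + 2) vanishes at x ∈ {-2, -1, 3}; Q'(y) = 4(y - 4)(y - 3)(y + 1) vanishes at y ∈ {-1, 3, 4}.
Local minima of P (where P''>0): P(-2)=24, P(3)=-351. Local minima of Q: Q(-1)=-29, Q(4)=96.
So the global minimum of g is P(3) + Q(-1) + 3 = -351 − 29 + 3 = -377, attained at (3, -1).

-377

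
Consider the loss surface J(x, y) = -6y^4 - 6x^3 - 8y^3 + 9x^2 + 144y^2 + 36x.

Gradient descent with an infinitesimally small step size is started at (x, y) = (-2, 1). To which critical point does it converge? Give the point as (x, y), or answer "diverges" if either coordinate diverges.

J is separable, so gradient descent decouples: x follows -∂J/∂x, y follows -∂J/∂y.
∂J/∂x = -18(x - 2)(x + 1); at x=-2 this is -72, so x increases.
∂J/∂y = -24y(y - 3)(y + 4); at y=1 this is 240, so y decreases.
x converges to its nearest critical value -1 (a local min of the x-part); y converges to 0. The iterate converges to (-1, 0).

(-1, 0)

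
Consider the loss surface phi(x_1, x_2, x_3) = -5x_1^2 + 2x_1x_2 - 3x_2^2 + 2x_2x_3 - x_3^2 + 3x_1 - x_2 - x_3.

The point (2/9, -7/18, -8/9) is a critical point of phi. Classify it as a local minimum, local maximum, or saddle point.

local maximum

The Hessian is constant: H = [[-10, 2, 0], [2, -6, 2], [0, 2, -2]].
Leading principal minors: Δ₁ = -10, Δ₂ = 56, Δ₃ = -72.
The minors alternate sign starting negative (−, +, −), so H is negative definite: a local maximum.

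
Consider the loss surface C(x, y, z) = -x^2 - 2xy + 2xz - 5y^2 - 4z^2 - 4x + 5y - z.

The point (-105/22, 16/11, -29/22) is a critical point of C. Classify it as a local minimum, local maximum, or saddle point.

The Hessian is constant: H = [[-2, -2, 2], [-2, -10, 0], [2, 0, -8]].
Leading principal minors: Δ₁ = -2, Δ₂ = 16, Δ₃ = -88.
The minors alternate sign starting negative (−, +, −), so H is negative definite: a local maximum.

local maximum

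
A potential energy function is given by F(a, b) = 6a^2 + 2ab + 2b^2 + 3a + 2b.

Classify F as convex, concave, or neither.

F is quadratic, so its Hessian is the constant matrix H = [[12, 2], [2, 4]].
det(H) = 44, tr(H) = 16.
det(H) > 0 and tr(H) > 0, so H is positive definite everywhere: convex.

convex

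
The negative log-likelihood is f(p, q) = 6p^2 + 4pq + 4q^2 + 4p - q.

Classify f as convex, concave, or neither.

f is quadratic, so its Hessian is the constant matrix H = [[12, 4], [4, 8]].
det(H) = 80, tr(H) = 20.
det(H) > 0 and tr(H) > 0, so H is positive definite everywhere: convex.

convex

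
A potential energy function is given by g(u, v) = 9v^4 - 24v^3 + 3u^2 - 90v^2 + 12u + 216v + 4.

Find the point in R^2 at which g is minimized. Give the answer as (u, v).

(-2, -2)

g(u,v) separates as P(u) + Q(v) + 4, so its minimum is min P + min Q + 4.
P'(u) = 6u + 12 vanishes at u ∈ {-2}; Q'(v) = 36(v - 3)(v - 1)(v + 2) vanishes at v ∈ {-2, 1, 3}.
Local minima of P (where P''>0): P(-2)=-12. Local minima of Q: Q(-2)=-456, Q(3)=-81.
So the global minimum of g is P(-2) + Q(-2) + 4 = -12 − 456 + 4 = -464, attained at (-2, -2).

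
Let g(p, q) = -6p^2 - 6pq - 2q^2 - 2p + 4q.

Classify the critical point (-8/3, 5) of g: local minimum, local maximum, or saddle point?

The Hessian of g is constant: H = [[-12, -6], [-6, -4]].
det(H) = (-12)·(-4) − (-6)² = 12.
det(H) > 0 and tr(H) = -16 < 0, so H is negative definite and the point is a local maximum.

local maximum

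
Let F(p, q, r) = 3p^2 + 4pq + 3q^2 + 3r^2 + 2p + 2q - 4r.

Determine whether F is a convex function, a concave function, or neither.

F is quadratic, so its Hessian is the constant matrix H = [[6, 4, 0], [4, 6, 0], [0, 0, 6]].
Leading principal minors: 6, 20, 120.
All positive ⇒ H ≻ 0 ⇒ convex.

convex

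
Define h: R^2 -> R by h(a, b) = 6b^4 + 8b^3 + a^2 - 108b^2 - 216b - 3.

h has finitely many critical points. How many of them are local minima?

h separates as a function of a plus a function of b, so ∇h=0 decouples.
∂h/∂a = 2a = 0 at a ∈ {0}; ∂h/∂b = 24(b - 3)(b + 1)(b + 3) = 0 at b ∈ {-3, -1, 3}.
The Hessian is diagonal: diag(h_aa, h_bb). Second derivatives: h_aa(0)=2; h_bb(-3)=288, h_bb(-1)=-192, h_bb(3)=576.
Local minima occur where both diagonal entries positive: (0, -3), (0, 3). Count: 2.

2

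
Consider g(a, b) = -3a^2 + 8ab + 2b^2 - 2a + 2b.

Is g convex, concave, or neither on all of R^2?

neither

g is quadratic, so its Hessian is the constant matrix H = [[-6, 8], [8, 4]].
det(H) = -88, tr(H) = -2.
det(H) < 0, so H is indefinite: neither convex nor concave.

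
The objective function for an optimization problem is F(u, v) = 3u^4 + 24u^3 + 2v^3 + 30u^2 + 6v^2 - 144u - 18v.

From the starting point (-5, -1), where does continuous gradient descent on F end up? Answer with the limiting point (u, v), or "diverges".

F is separable, so gradient descent decouples: u follows -∂F/∂u, v follows -∂F/∂v.
∂F/∂u = 12(u - 1)(u + 3)(u + 4); at u=-5 this is -144, so u increases.
∂F/∂v = 6(v - 1)(v + 3); at v=-1 this is -24, so v increases.
u converges to its nearest critical value -4 (a local min of the u-part); v converges to 1. The iterate converges to (-4, 1).

(-4, 1)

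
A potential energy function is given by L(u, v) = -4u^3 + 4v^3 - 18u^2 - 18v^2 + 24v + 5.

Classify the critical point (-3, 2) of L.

local minimum

The mixed partial ∂²L/∂u∂v is 0, so the Hessian at any point is diag(L_uu, L_vv) = diag(-12(2u + 3), 12(2v - 3)).
At (-3, 2): H = diag(36, 12).
Both eigenvalues are positive, so H is positive definite: a local minimum.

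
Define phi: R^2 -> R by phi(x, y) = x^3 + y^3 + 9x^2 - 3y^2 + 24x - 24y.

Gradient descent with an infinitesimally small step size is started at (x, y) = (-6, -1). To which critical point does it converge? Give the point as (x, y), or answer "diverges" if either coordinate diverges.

phi is separable, so gradient descent decouples: x follows -∂phi/∂x, y follows -∂phi/∂y.
∂phi/∂x = 3(x + 2)(x + 4); at x=-6 this is 24, so x decreases.
∂phi/∂y = 3(y - 4)(y + 2); at y=-1 this is -15, so y increases.
The x-coordinate has no critical point in that direction and runs off to infinity.

diverges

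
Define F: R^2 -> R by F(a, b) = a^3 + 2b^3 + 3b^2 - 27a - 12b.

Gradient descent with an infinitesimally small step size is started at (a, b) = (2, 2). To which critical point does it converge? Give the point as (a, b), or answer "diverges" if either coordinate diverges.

(3, 1)

F is separable, so gradient descent decouples: a follows -∂F/∂a, b follows -∂F/∂b.
∂F/∂a = 3(a - 3)(a + 3); at a=2 this is -15, so a increases.
∂F/∂b = 6(b - 1)(b + 2); at b=2 this is 24, so b decreases.
a converges to its nearest critical value 3 (a local min of the a-part); b converges to 1. The iterate converges to (3, 1).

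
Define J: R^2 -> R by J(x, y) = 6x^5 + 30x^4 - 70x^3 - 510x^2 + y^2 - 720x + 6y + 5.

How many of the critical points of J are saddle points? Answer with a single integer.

2

J separates as a function of x plus a function of y, so ∇J=0 decouples.
∂J/∂x = 30(x - 3)(x + 1)(x + 2)(x + 4) = 0 at x ∈ {-4, -2, -1, 3}; ∂J/∂y = 2(y + 3) = 0 at y ∈ {-3}.
The Hessian is diagonal: diag(J_xx, J_yy). Second derivatives: J_xx(-4)=-1260, J_xx(-2)=300, J_xx(-1)=-360, J_xx(3)=4200; J_yy(-3)=2.
Saddle points occur where the two diagonal entries have opposite signs: (-4, -3), (-1, -3). Count: 2.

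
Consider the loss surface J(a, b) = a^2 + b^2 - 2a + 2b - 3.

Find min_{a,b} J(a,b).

J(a,b) separates as P(a) + Q(b) − 3, so its minimum is min P + min Q − 3.
P'(a) = 2a - 2 vanishes at a ∈ {1}; Q'(b) = 2b + 2 vanishes at b ∈ {-1}.
Local minima of P (where P''>0): P(1)=-1. Local minima of Q: Q(-1)=-1.
So the global minimum of J is P(1) + Q(-1) − 3 = -1 − 1 − 3 = -5, attained at (1, -1).

-5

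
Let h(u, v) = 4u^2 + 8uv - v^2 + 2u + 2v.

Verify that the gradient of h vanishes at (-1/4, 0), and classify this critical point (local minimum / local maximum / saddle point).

saddle point

∇h = (8u + 8v + 2, 8u - 2v + 2); substituting (-1/4, 0) gives ∇h = (0, 0), so (-1/4, 0) is indeed a critical point.
The Hessian of h is constant: H = [[8, 8], [8, -2]].
det(H) = 8·(-2) − 8² = -80.
Since det(H) < 0, H is indefinite and the critical point is a saddle point.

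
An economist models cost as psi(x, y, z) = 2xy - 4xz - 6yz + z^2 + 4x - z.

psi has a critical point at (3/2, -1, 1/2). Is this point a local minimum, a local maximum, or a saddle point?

saddle point

The Hessian is constant: H = [[0, 2, -4], [2, 0, -6], [-4, -6, 2]].
Leading principal minors: Δ₁ = 0, Δ₂ = -4, Δ₃ = 88.
The minors fit neither the all-positive nor the alternating-sign pattern, so H is indefinite: a saddle point.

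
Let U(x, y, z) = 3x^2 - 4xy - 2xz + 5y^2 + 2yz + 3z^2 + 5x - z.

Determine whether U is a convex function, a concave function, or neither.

convex

U is quadratic, so its Hessian is the constant matrix H = [[6, -4, -2], [-4, 10, 2], [-2, 2, 6]].
Leading principal minors: 6, 44, 232.
All positive ⇒ H ≻ 0 ⇒ convex.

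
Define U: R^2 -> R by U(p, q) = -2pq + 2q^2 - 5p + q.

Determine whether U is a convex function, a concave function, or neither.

neither

U is quadratic, so its Hessian is the constant matrix H = [[0, -2], [-2, 4]].
det(H) = -4, tr(H) = 4.
det(H) < 0, so H is indefinite: neither convex nor concave.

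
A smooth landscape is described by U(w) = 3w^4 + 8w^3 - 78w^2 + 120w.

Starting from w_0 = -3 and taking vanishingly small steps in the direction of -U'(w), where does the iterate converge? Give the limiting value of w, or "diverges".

U'(w) = 12(w - 2)(w - 1)(w + 5), so U'(-3) = 480.
Gradient descent moves in the -U' direction, i.e. w is decreasing.
The nearest critical point in that direction is w = -5, where U'' = 504 > 0 (a local minimum). The iterate converges there.

-5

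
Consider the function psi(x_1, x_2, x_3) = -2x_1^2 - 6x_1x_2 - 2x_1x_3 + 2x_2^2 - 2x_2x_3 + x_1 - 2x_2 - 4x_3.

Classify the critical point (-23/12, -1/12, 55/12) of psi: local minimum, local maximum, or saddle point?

The Hessian is constant: H = [[-4, -6, -2], [-6, 4, -2], [-2, -2, 0]].
Leading principal minors: Δ₁ = -4, Δ₂ = -52, Δ₃ = -48.
The minors fit neither the all-positive nor the alternating-sign pattern, so H is indefinite: a saddle point.

saddle point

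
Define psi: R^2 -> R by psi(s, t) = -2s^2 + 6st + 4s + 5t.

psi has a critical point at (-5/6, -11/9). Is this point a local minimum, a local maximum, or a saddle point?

saddle point

The Hessian of psi is constant: H = [[-4, 6], [6, 0]].
det(H) = (-4)·0 − 6² = -36.
Since det(H) < 0, H is indefinite and the critical point is a saddle point.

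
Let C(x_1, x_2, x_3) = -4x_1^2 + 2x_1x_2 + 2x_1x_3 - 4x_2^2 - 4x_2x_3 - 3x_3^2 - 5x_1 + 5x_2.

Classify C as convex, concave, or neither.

concave

C is quadratic, so its Hessian is the constant matrix H = [[-8, 2, 2], [2, -8, -4], [2, -4, -6]].
Leading principal minors: -8, 60, -232.
Signs alternate −, +, − ⇒ H ≺ 0 ⇒ concave.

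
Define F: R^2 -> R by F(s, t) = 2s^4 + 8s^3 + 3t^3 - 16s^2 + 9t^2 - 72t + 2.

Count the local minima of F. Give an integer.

2

F separates as a function of s plus a function of t, so ∇F=0 decouples.
∂F/∂s = 8s(s - 1)(s + 4) = 0 at s ∈ {-4, 0, 1}; ∂F/∂t = 9(t - 2)(t + 4) = 0 at t ∈ {-4, 2}.
The Hessian is diagonal: diag(F_ss, F_tt). Second derivatives: F_ss(-4)=160, F_ss(0)=-32, F_ss(1)=40; F_tt(-4)=-54, F_tt(2)=54.
Local minima occur where both diagonal entries positive: (-4, 2), (1, 2). Count: 2.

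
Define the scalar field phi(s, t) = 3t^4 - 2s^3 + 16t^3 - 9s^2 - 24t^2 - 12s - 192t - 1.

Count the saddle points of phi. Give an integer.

phi separates as a function of s plus a function of t, so ∇phi=0 decouples.
∂phi/∂s = -6(s + 1)(s + 2) = 0 at s ∈ {-2, -1}; ∂phi/∂t = 12(t - 2)(t + 2)(t + 4) = 0 at t ∈ {-4, -2, 2}.
The Hessian is diagonal: diag(phi_ss, phi_tt). Second derivatives: phi_ss(-2)=6, phi_ss(-1)=-6; phi_tt(-4)=144, phi_tt(-2)=-96, phi_tt(2)=288.
Saddle points occur where the two diagonal entries have opposite signs: (-2, -2), (-1, -4), (-1, 2). Count: 3.

3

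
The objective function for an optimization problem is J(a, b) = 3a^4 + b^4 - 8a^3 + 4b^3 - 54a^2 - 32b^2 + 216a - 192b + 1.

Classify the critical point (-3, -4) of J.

local minimum

The mixed partial ∂²J/∂a∂b is 0, so the Hessian at any point is diag(J_aa, J_bb) = diag(12(3a^2 - 4a - 9), 4(3b^2 + 6b - 16)).
At (-3, -4): H = diag(360, 32).
Both eigenvalues are positive, so H is positive definite: a local minimum.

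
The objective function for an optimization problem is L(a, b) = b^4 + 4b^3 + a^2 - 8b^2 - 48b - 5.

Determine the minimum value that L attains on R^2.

L(a,b) separates as P(a) + Q(b) − 5, so its minimum is min P + min Q − 5.
P'(a) = 2a vanishes at a ∈ {0}; Q'(b) = 4(b - 2)(b + 2)(b + 3) vanishes at b ∈ {-3, -2, 2}.
Local minima of P (where P''>0): P(0)=0. Local minima of Q: Q(-3)=45, Q(2)=-80.
So the global minimum of L is P(0) + Q(2) − 5 = 0 − 80 − 5 = -85, attained at (0, 2).

-85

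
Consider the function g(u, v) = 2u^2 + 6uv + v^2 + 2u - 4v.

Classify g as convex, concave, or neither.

neither

g is quadratic, so its Hessian is the constant matrix H = [[4, 6], [6, 2]].
det(H) = -28, tr(H) = 6.
det(H) < 0, so H is indefinite: neither convex nor concave.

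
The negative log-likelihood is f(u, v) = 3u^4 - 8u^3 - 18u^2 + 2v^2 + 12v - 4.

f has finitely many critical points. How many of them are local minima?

2

f separates as a function of u plus a function of v, so ∇f=0 decouples.
∂f/∂u = 12u(u - 3)(u + 1) = 0 at u ∈ {-1, 0, 3}; ∂f/∂v = 4(v + 3) = 0 at v ∈ {-3}.
The Hessian is diagonal: diag(f_uu, f_vv). Second derivatives: f_uu(-1)=48, f_uu(0)=-36, f_uu(3)=144; f_vv(-3)=4.
Local minima occur where both diagonal entries positive: (-1, -3), (3, -3). Count: 2.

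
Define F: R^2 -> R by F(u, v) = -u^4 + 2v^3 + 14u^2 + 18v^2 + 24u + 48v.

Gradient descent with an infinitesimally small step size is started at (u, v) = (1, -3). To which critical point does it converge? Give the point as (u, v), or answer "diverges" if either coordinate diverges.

(-1, -2)

F is separable, so gradient descent decouples: u follows -∂F/∂u, v follows -∂F/∂v.
∂F/∂u = -4(u - 3)(u + 1)(u + 2); at u=1 this is 48, so u decreases.
∂F/∂v = 6(v + 2)(v + 4); at v=-3 this is -6, so v increases.
u converges to its nearest critical value -1 (a local min of the u-part); v converges to -2. The iterate converges to (-1, -2).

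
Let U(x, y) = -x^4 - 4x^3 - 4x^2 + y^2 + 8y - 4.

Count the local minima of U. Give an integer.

1

U separates as a function of x plus a function of y, so ∇U=0 decouples.
∂U/∂x = -4x(x + 1)(x + 2) = 0 at x ∈ {-2, -1, 0}; ∂U/∂y = 2(y + 4) = 0 at y ∈ {-4}.
The Hessian is diagonal: diag(U_xx, U_yy). Second derivatives: U_xx(-2)=-8, U_xx(-1)=4, U_xx(0)=-8; U_yy(-4)=2.
Local minima occur where both diagonal entries positive: (-1, -4). Count: 1.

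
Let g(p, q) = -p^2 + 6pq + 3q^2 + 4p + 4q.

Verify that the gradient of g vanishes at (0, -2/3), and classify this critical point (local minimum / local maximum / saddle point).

∇g = (-2p + 6q + 4, 6p + 6q + 4); substituting (0, -2/3) gives ∇g = (0, 0), so (0, -2/3) is indeed a critical point.
The Hessian of g is constant: H = [[-2, 6], [6, 6]].
det(H) = (-2)·6 − 6² = -48.
Since det(H) < 0, H is indefinite and the critical point is a saddle point.

saddle point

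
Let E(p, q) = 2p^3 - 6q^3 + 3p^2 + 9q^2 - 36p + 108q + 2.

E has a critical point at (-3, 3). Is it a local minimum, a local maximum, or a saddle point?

local maximum

The mixed partial ∂²E/∂p∂q is 0, so the Hessian at any point is diag(E_pp, E_qq) = diag(6(2p + 1), 18(-2q + 1)).
At (-3, 3): H = diag(-30, -90).
Both eigenvalues are negative, so H is negative definite: a local maximum.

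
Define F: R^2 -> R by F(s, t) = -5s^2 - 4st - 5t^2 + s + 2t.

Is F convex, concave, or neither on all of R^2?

F is quadratic, so its Hessian is the constant matrix H = [[-10, -4], [-4, -10]].
det(H) = 84, tr(H) = -20.
det(H) > 0 and tr(H) < 0, so H is negative definite everywhere: concave.

concave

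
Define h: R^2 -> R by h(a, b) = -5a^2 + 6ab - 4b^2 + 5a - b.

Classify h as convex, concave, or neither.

h is quadratic, so its Hessian is the constant matrix H = [[-10, 6], [6, -8]].
det(H) = 44, tr(H) = -18.
det(H) > 0 and tr(H) < 0, so H is negative definite everywhere: concave.

concave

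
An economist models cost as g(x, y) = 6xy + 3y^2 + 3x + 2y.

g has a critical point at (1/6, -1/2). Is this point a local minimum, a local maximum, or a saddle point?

The Hessian of g is constant: H = [[0, 6], [6, 6]].
det(H) = 0·6 − 6² = -36.
Since det(H) < 0, H is indefinite and the critical point is a saddle point.

saddle point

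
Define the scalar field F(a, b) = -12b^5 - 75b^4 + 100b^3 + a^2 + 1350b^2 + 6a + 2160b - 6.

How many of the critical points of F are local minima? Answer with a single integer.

F separates as a function of a plus a function of b, so ∇F=0 decouples.
∂F/∂a = 2(a + 3) = 0 at a ∈ {-3}; ∂F/∂b = -60(b - 3)(b + 1)(b + 3)(b + 4) = 0 at b ∈ {-4, -3, -1, 3}.
The Hessian is diagonal: diag(F_aa, F_bb). Second derivatives: F_aa(-3)=2; F_bb(-4)=1260, F_bb(-3)=-720, F_bb(-1)=1440, F_bb(3)=-10080.
Local minima occur where both diagonal entries positive: (-3, -4), (-3, -1). Count: 2.

2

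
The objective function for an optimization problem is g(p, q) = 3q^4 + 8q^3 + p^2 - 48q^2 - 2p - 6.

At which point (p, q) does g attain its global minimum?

g(p,q) separates as A(p) + B(q) − 6, so its minimum is min A + min B − 6.
A'(p) = 2p - 2 vanishes at p ∈ {1}; B'(q) = 12q(q - 2)(q + 4) vanishes at q ∈ {-4, 0, 2}.
Local minima of A (where A''>0): A(1)=-1. Local minima of B: B(-4)=-512, B(2)=-80.
So the global minimum of g is A(1) + B(-4) − 6 = -1 − 512 − 6 = -519, attained at (1, -4).

(1, -4)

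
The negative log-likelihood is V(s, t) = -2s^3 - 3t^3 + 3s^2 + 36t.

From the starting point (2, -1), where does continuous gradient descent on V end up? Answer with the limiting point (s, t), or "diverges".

diverges

V is separable, so gradient descent decouples: s follows -∂V/∂s, t follows -∂V/∂t.
∂V/∂s = -6s(s - 1); at s=2 this is -12, so s increases.
∂V/∂t = -9(t - 2)(t + 2); at t=-1 this is 27, so t decreases.
The s-coordinate has no critical point in that direction and runs off to infinity.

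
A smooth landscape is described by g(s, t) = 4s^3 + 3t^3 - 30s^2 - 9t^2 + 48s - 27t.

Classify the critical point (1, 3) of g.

saddle point

The mixed partial ∂²g/∂s∂t is 0, so the Hessian at any point is diag(g_ss, g_tt) = diag(12(2s - 5), 18(t - 1)).
At (1, 3): H = diag(-36, 36).
The eigenvalues have opposite signs, so H is indefinite: a saddle point.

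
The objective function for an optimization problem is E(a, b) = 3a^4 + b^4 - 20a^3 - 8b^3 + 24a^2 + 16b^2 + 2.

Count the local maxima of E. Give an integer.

1

E separates as a function of a plus a function of b, so ∇E=0 decouples.
∂E/∂a = 12a(a - 4)(a - 1) = 0 at a ∈ {0, 1, 4}; ∂E/∂b = 4b(b - 4)(b - 2) = 0 at b ∈ {0, 2, 4}.
The Hessian is diagonal: diag(E_aa, E_bb). Second derivatives: E_aa(0)=48, E_aa(1)=-36, E_aa(4)=144; E_bb(0)=32, E_bb(2)=-16, E_bb(4)=32.
Local maxima occur where both diagonal entries negative: (1, 2). Count: 1.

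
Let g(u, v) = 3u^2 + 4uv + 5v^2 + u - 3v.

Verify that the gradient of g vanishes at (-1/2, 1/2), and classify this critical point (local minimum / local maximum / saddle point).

local minimum

∇g = (6u + 4v + 1, 4u + 10v - 3); substituting (-1/2, 1/2) gives ∇g = (0, 0), so (-1/2, 1/2) is indeed a critical point.
The Hessian of g is constant: H = [[6, 4], [4, 10]].
det(H) = 6·10 − 4² = 44.
det(H) > 0 and tr(H) = 16 > 0, so H is positive definite and the point is a local minimum.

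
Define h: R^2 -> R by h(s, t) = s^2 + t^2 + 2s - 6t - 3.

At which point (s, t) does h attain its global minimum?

(-1, 3)

h(s,t) separates as P(s) + Q(t) − 3, so its minimum is min P + min Q − 3.
P'(s) = 2s + 2 vanishes at s ∈ {-1}; Q'(t) = 2(t - 3) vanishes at t ∈ {3}.
Local minima of P (where P''>0): P(-1)=-1. Local minima of Q: Q(3)=-9.
So the global minimum of h is P(-1) + Q(3) − 3 = -1 − 9 − 3 = -13, attained at (-1, 3).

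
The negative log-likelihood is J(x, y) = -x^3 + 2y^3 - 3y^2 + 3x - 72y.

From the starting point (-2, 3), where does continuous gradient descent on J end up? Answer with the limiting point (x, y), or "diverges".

(-1, 4)

J is separable, so gradient descent decouples: x follows -∂J/∂x, y follows -∂J/∂y.
∂J/∂x = -3(x - 1)(x + 1); at x=-2 this is -9, so x increases.
∂J/∂y = 6(y - 4)(y + 3); at y=3 this is -36, so y increases.
x converges to its nearest critical value -1 (a local min of the x-part); y converges to 4. The iterate converges to (-1, 4).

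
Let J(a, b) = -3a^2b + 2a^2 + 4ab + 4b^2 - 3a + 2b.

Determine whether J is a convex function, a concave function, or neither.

The term -3a^2b is cubic, so the Hessian is not constant.
∂²J/∂a² = -6b + 4, which takes both signs as b varies (negative for sufficiently large b). A diagonal entry of the Hessian changing sign means the Hessian is neither positive- nor negative-semidefinite on all of R^2.

neither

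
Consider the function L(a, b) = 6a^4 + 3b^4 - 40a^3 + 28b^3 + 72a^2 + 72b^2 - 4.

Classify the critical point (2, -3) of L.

local maximum

The mixed partial ∂²L/∂a∂b is 0, so the Hessian at any point is diag(L_aa, L_bb) = diag(24(3a^2 - 10a + 6), 12(3b^2 + 14b + 12)).
At (2, -3): H = diag(-48, -36).
Both eigenvalues are negative, so H is negative definite: a local maximum.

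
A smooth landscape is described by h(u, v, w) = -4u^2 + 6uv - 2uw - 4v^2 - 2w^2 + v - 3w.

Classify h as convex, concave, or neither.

h is quadratic, so its Hessian is the constant matrix H = [[-8, 6, -2], [6, -8, 0], [-2, 0, -4]].
Leading principal minors: -8, 28, -80.
Signs alternate −, +, − ⇒ H ≺ 0 ⇒ concave.

concave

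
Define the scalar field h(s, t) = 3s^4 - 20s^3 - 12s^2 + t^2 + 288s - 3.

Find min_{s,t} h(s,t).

h(s,t) separates as P(s) + Q(t) − 3, so its minimum is min P + min Q − 3.
P'(s) = 12(s - 4)(s - 3)(s + 2) vanishes at s ∈ {-2, 3, 4}; Q'(t) = 2t vanishes at t ∈ {0}.
Local minima of P (where P''>0): P(-2)=-416, P(4)=448. Local minima of Q: Q(0)=0.
So the global minimum of h is P(-2) + Q(0) − 3 = -416 + 0 − 3 = -419, attained at (-2, 0).

-419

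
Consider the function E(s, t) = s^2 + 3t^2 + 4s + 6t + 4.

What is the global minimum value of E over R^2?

E(s,t) separates as P(s) + Q(t) + 4, so its minimum is min P + min Q + 4.
P'(s) = 2s + 4 vanishes at s ∈ {-2}; Q'(t) = 6(t + 1) vanishes at t ∈ {-1}.
Local minima of P (where P''>0): P(-2)=-4. Local minima of Q: Q(-1)=-3.
So the global minimum of E is P(-2) + Q(-1) + 4 = -4 − 3 + 4 = -3, attained at (-2, -1).

-3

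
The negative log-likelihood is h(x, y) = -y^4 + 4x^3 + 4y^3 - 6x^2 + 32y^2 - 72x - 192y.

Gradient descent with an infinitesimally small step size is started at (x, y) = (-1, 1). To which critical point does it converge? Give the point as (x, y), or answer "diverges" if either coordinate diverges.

(3, 3)

h is separable, so gradient descent decouples: x follows -∂h/∂x, y follows -∂h/∂y.
∂h/∂x = 12(x - 3)(x + 2); at x=-1 this is -48, so x increases.
∂h/∂y = -4(y - 4)(y - 3)(y + 4); at y=1 this is -120, so y increases.
x converges to its nearest critical value 3 (a local min of the x-part); y converges to 3. The iterate converges to (3, 3).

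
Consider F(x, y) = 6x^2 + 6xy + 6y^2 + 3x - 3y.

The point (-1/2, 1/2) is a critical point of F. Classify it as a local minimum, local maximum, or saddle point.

local minimum

The Hessian of F is constant: H = [[12, 6], [6, 12]].
det(H) = 12·12 − 6² = 108.
det(H) > 0 and tr(H) = 24 > 0, so H is positive definite and the point is a local minimum.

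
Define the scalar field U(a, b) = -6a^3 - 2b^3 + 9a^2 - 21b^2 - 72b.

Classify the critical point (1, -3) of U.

local maximum

The mixed partial ∂²U/∂a∂b is 0, so the Hessian at any point is diag(U_aa, U_bb) = diag(18(-2a + 1), -6(2b + 7)).
At (1, -3): H = diag(-18, -6).
Both eigenvalues are negative, so H is negative definite: a local maximum.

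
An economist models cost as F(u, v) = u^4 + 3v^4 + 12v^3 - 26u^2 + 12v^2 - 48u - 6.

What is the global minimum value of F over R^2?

-358

F(u,v) separates as P(u) + Q(v) − 6, so its minimum is min P + min Q − 6.
P'(u) = 4(u - 4)(u + 1)(u + 3) vanishes at u ∈ {-3, -1, 4}; Q'(v) = 12v(v + 1)(v + 2) vanishes at v ∈ {-2, -1, 0}.
Local minima of P (where P''>0): P(-3)=-9, P(4)=-352. Local minima of Q: Q(-2)=0, Q(0)=0.
So the global minimum of F is P(4) + Q(-2) − 6 = -352 + 0 − 6 = -358, attained at (4, -2).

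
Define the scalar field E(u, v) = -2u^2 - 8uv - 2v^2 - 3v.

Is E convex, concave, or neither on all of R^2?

neither

E is quadratic, so its Hessian is the constant matrix H = [[-4, -8], [-8, -4]].
det(H) = -48, tr(H) = -8.
det(H) < 0, so H is indefinite: neither convex nor concave.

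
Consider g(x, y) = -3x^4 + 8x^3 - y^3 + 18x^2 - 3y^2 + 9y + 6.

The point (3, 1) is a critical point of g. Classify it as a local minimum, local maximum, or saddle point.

The mixed partial ∂²g/∂x∂y is 0, so the Hessian at any point is diag(g_xx, g_yy) = diag(12(-3x^2 + 4x + 3), -6(y + 1)).
At (3, 1): H = diag(-144, -12).
Both eigenvalues are negative, so H is negative definite: a local maximum.

local maximum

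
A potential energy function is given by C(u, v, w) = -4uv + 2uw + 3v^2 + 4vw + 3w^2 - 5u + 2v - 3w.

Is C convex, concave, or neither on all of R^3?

C is quadratic, so its Hessian is the constant matrix H = [[0, -4, 2], [-4, 6, 4], [2, 4, 6]].
Leading principal minors: 0, -16, -184.
Neither pattern holds ⇒ H is indefinite ⇒ neither convex nor concave.

neither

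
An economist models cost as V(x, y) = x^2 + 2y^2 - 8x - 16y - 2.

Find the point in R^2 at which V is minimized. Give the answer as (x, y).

(4, 4)

V(x,y) separates as P(x) + Q(y) − 2, so its minimum is min P + min Q − 2.
P'(x) = 2x - 8 vanishes at x ∈ {4}; Q'(y) = 4y - 16 vanishes at y ∈ {4}.
Local minima of P (where P''>0): P(4)=-16. Local minima of Q: Q(4)=-32.
So the global minimum of V is P(4) + Q(4) − 2 = -16 − 32 − 2 = -50, attained at (4, 4).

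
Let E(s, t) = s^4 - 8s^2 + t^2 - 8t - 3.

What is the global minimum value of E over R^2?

E(s,t) separates as P(s) + Q(t) − 3, so its minimum is min P + min Q − 3.
P'(s) = 4s(s - 2)(s + 2) vanishes at s ∈ {-2, 0, 2}; Q'(t) = 2(t - 4) vanishes at t ∈ {4}.
Local minima of P (where P''>0): P(-2)=-16, P(2)=-16. Local minima of Q: Q(4)=-16.
So the global minimum of E is P(-2) + Q(4) − 3 = -16 − 16 − 3 = -35, attained at (-2, 4).

-35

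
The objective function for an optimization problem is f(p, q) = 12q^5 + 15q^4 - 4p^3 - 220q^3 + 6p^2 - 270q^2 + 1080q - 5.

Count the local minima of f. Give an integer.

f separates as a function of p plus a function of q, so ∇f=0 decouples.
∂f/∂p = -12p(p - 1) = 0 at p ∈ {0, 1}; ∂f/∂q = 60(q - 3)(q - 1)(q + 2)(q + 3) = 0 at q ∈ {-3, -2, 1, 3}.
The Hessian is diagonal: diag(f_pp, f_qq). Second derivatives: f_pp(0)=12, f_pp(1)=-12; f_qq(-3)=-1440, f_qq(-2)=900, f_qq(1)=-1440, f_qq(3)=3600.
Local minima occur where both diagonal entries positive: (0, -2), (0, 3). Count: 2.

2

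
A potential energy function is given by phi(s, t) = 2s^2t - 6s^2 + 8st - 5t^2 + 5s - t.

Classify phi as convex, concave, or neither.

The term 2s^2t is cubic, so the Hessian is not constant.
∂²phi/∂s² = 4t - 12, which takes both signs as t varies (negative for sufficiently negative t). A diagonal entry of the Hessian changing sign means the Hessian is neither positive- nor negative-semidefinite on all of R^2.

neither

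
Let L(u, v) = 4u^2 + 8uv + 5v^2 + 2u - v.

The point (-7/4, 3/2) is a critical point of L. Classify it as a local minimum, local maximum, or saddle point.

local minimum

The Hessian of L is constant: H = [[8, 8], [8, 10]].
det(H) = 8·10 − 8² = 16.
det(H) > 0 and tr(H) = 18 > 0, so H is positive definite and the point is a local minimum.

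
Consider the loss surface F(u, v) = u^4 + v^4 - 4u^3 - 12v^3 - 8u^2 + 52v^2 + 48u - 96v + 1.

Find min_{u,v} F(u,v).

F(u,v) separates as P(u) + Q(v) + 1, so its minimum is min P + min Q + 1.
P'(u) = 4(u - 3)(u - 2)(u + 2) vanishes at u ∈ {-2, 2, 3}; Q'(v) = 4(v - 4)(v - 3)(v - 2) vanishes at v ∈ {2, 3, 4}.
Local minima of P (where P''>0): P(-2)=-80, P(3)=45. Local minima of Q: Q(2)=-64, Q(4)=-64.
So the global minimum of F is P(-2) + Q(2) + 1 = -80 − 64 + 1 = -143, attained at (-2, 2).

-143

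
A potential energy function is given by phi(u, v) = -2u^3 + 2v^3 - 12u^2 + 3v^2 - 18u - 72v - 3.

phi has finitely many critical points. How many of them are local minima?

1

phi separates as a function of u plus a function of v, so ∇phi=0 decouples.
∂phi/∂u = -6(u + 1)(u + 3) = 0 at u ∈ {-3, -1}; ∂phi/∂v = 6(v - 3)(v + 4) = 0 at v ∈ {-4, 3}.
The Hessian is diagonal: diag(phi_uu, phi_vv). Second derivatives: phi_uu(-3)=12, phi_uu(-1)=-12; phi_vv(-4)=-42, phi_vv(3)=42.
Local minima occur where both diagonal entries positive: (-3, 3). Count: 1.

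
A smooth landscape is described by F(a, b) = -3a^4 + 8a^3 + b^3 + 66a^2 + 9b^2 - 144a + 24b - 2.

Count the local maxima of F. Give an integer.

2

F separates as a function of a plus a function of b, so ∇F=0 decouples.
∂F/∂a = -12(a - 4)(a - 1)(a + 3) = 0 at a ∈ {-3, 1, 4}; ∂F/∂b = 3(b + 2)(b + 4) = 0 at b ∈ {-4, -2}.
The Hessian is diagonal: diag(F_aa, F_bb). Second derivatives: F_aa(-3)=-336, F_aa(1)=144, F_aa(4)=-252; F_bb(-4)=-6, F_bb(-2)=6.
Local maxima occur where both diagonal entries negative: (-3, -4), (4, -4). Count: 2.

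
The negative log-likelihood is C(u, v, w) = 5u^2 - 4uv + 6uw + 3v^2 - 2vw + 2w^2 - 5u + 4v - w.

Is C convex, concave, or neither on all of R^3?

C is quadratic, so its Hessian is the constant matrix H = [[10, -4, 6], [-4, 6, -2], [6, -2, 4]].
Leading principal minors: 10, 44, 16.
All positive ⇒ H ≻ 0 ⇒ convex.

convex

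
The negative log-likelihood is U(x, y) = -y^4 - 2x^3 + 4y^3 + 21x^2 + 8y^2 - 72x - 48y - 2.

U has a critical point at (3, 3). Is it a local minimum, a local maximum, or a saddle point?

The mixed partial ∂²U/∂x∂y is 0, so the Hessian at any point is diag(U_xx, U_yy) = diag(6(-2x + 7), 4(-3y^2 + 6y + 4)).
At (3, 3): H = diag(6, -20).
The eigenvalues have opposite signs, so H is indefinite: a saddle point.

saddle point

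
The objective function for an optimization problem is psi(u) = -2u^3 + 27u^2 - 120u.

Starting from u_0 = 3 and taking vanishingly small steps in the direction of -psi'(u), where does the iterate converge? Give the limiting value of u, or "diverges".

psi'(u) = -6(u - 5)(u - 4), so psi'(3) = -12.
Gradient descent moves in the -psi' direction, i.e. u is increasing.
The nearest critical point in that direction is u = 4, where psi'' = 6 > 0 (a local minimum). The iterate converges there.

4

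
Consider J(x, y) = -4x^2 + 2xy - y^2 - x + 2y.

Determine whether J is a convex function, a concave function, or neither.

concave

J is quadratic, so its Hessian is the constant matrix H = [[-8, 2], [2, -2]].
det(H) = 12, tr(H) = -10.
det(H) > 0 and tr(H) < 0, so H is negative definite everywhere: concave.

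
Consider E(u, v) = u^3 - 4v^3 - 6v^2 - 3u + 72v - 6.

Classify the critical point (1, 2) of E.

saddle point

The mixed partial ∂²E/∂u∂v is 0, so the Hessian at any point is diag(E_uu, E_vv) = diag(6u, -12(2v + 1)).
At (1, 2): H = diag(6, -60).
The eigenvalues have opposite signs, so H is indefinite: a saddle point.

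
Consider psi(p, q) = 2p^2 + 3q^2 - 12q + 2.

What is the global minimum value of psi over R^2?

-10

psi(p,q) separates as A(p) + B(q) + 2, so its minimum is min A + min B + 2.
A'(p) = 4p vanishes at p ∈ {0}; B'(q) = 6q - 12 vanishes at q ∈ {2}.
Local minima of A (where A''>0): A(0)=0. Local minima of B: B(2)=-12.
So the global minimum of psi is A(0) + B(2) + 2 = 0 − 12 + 2 = -10, attained at (0, 2).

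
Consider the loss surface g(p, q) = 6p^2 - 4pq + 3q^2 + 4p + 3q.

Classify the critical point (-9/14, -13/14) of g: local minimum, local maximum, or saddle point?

local minimum

The Hessian of g is constant: H = [[12, -4], [-4, 6]].
det(H) = 12·6 − (-4)² = 56.
det(H) > 0 and tr(H) = 18 > 0, so H is positive definite and the point is a local minimum.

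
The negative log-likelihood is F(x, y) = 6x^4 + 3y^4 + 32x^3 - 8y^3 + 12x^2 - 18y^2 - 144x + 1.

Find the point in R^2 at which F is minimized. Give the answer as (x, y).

F(x,y) separates as P(x) + Q(y) + 1, so its minimum is min P + min Q + 1.
P'(x) = 24(x - 1)(x + 2)(x + 3) vanishes at x ∈ {-3, -2, 1}; Q'(y) = 12y(y - 3)(y + 1) vanishes at y ∈ {-1, 0, 3}.
Local minima of P (where P''>0): P(-3)=162, P(1)=-94. Local minima of Q: Q(-1)=-7, Q(3)=-135.
So the global minimum of F is P(1) + Q(3) + 1 = -94 − 135 + 1 = -228, attained at (1, 3).

(1, 3)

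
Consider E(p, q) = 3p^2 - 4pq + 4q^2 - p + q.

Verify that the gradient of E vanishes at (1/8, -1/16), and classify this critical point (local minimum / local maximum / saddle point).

local minimum

∇E = (6p - 4q - 1, -4p + 8q + 1); substituting (1/8, -1/16) gives ∇E = (0, 0), so (1/8, -1/16) is indeed a critical point.
The Hessian of E is constant: H = [[6, -4], [-4, 8]].
det(H) = 6·8 − (-4)² = 32.
det(H) > 0 and tr(H) = 14 > 0, so H is positive definite and the point is a local minimum.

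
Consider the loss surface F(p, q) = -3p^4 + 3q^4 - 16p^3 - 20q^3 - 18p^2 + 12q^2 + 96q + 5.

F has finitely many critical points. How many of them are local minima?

F separates as a function of p plus a function of q, so ∇F=0 decouples.
∂F/∂p = -12p(p + 1)(p + 3) = 0 at p ∈ {-3, -1, 0}; ∂F/∂q = 12(q - 4)(q - 2)(q + 1) = 0 at q ∈ {-1, 2, 4}.
The Hessian is diagonal: diag(F_pp, F_qq). Second derivatives: F_pp(-3)=-72, F_pp(-1)=24, F_pp(0)=-36; F_qq(-1)=180, F_qq(2)=-72, F_qq(4)=120.
Local minima occur where both diagonal entries positive: (-1, -1), (-1, 4). Count: 2.

2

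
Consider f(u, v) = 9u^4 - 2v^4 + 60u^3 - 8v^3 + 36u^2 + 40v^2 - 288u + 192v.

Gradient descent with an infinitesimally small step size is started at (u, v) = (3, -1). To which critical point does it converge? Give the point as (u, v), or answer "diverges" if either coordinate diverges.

f is separable, so gradient descent decouples: u follows -∂f/∂u, v follows -∂f/∂v.
∂f/∂u = 36(u - 1)(u + 2)(u + 4); at u=3 this is 2520, so u decreases.
∂f/∂v = -8(v - 3)(v + 2)(v + 4); at v=-1 this is 96, so v decreases.
u converges to its nearest critical value 1 (a local min of the u-part); v converges to -2. The iterate converges to (1, -2).

(1, -2)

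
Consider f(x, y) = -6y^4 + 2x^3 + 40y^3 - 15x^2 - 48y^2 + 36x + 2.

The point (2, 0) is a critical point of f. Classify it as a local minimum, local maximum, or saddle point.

local maximum

The mixed partial ∂²f/∂x∂y is 0, so the Hessian at any point is diag(f_xx, f_yy) = diag(6(2x - 5), 24(-3y^2 + 10y - 4)).
At (2, 0): H = diag(-6, -96).
Both eigenvalues are negative, so H is negative definite: a local maximum.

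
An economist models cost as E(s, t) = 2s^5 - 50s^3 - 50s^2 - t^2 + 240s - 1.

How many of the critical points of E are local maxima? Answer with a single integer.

E separates as a function of s plus a function of t, so ∇E=0 decouples.
∂E/∂s = 10(s - 4)(s - 1)(s + 2)(s + 3) = 0 at s ∈ {-3, -2, 1, 4}; ∂E/∂t = -2t = 0 at t ∈ {0}.
The Hessian is diagonal: diag(E_ss, E_tt). Second derivatives: E_ss(-3)=-280, E_ss(-2)=180, E_ss(1)=-360, E_ss(4)=1260; E_tt(0)=-2.
Local maxima occur where both diagonal entries negative: (-3, 0), (1, 0). Count: 2.

2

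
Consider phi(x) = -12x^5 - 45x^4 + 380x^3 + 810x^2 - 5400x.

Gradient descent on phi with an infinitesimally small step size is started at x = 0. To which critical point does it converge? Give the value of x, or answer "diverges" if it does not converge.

phi'(x) = -60(x - 3)(x - 2)(x + 3)(x + 5), so phi'(0) = -5400.
Gradient descent moves in the -phi' direction, i.e. x is increasing.
The nearest critical point in that direction is x = 2, where phi'' = 2100 > 0 (a local minimum). The iterate converges there.

2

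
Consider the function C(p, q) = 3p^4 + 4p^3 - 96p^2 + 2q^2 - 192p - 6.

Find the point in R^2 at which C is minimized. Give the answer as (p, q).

C(p,q) separates as A(p) + B(q) − 6, so its minimum is min A + min B − 6.
A'(p) = 12(p - 4)(p + 1)(p + 4) vanishes at p ∈ {-4, -1, 4}; B'(q) = 4q vanishes at q ∈ {0}.
Local minima of A (where A''>0): A(-4)=-256, A(4)=-1280. Local minima of B: B(0)=0.
So the global minimum of C is A(4) + B(0) − 6 = -1280 + 0 − 6 = -1286, attained at (4, 0).

(4, 0)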